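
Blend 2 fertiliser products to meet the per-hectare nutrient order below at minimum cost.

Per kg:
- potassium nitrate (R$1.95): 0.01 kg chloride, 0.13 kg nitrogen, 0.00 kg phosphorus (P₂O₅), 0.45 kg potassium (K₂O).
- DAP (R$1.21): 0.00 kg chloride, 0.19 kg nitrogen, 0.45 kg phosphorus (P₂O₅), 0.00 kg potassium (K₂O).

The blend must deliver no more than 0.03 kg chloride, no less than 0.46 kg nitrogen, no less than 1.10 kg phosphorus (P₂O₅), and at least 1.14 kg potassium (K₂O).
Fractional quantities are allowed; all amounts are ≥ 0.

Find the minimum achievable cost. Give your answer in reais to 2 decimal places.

Set it up as a linear program. Let x1 = kg of potassium nitrate, x2 = kg of DAP.
min 1.95x1 + 1.21x2 subject to:
  0.01x1 ≤ 0.03   (chloride)
  0.13x1 + 0.19x2 ≥ 0.46   (nitrogen)
  0.45x2 ≥ 1.1   (phosphorus (P₂O₅))
  0.45x1 ≥ 1.14   (potassium (K₂O))
  x1, x2 ≥ 0.
Both inputs are positive at the optimum. The phosphorus (P₂O₅) and potassium (K₂O) requirements are met with equality.
So potassium nitrate = 2.533 kg, DAP = 2.444 kg.
Total cost: 1.95·2.533 + 1.21·2.444 = 7.8966.

R$7.90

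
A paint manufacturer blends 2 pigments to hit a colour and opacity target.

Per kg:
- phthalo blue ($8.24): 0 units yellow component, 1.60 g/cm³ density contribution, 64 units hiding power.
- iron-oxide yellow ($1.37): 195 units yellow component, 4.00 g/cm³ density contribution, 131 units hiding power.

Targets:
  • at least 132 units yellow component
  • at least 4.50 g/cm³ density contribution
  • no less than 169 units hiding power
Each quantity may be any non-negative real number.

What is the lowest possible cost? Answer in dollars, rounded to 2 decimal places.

Let x1 = kg of phthalo blue, x2 = kg of iron-oxide yellow.
Minimise 8.24x1 + 1.37x2 subject to:
  195x2 ≥ 132   (yellow component)
  1.6x1 + 4x2 ≥ 4.5   (density contribution)
  64x1 + 131x2 ≥ 169   (hiding power)
  x1, x2 ≥ 0.
At the optimum only iron-oxide yellow is positive (phthalo blue = 0). The hiding power requirement is met with equality.
Optimal quantities: iron-oxide yellow = 1.29 kg.
Objective = 1.37·1.29 = 1.7673.

$1.77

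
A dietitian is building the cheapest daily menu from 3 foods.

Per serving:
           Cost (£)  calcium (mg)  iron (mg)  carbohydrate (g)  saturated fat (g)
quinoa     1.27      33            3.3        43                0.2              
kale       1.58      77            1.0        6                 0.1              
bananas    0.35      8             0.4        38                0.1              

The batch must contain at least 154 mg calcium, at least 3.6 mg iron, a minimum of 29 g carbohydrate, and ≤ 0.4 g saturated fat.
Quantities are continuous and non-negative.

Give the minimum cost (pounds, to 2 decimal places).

Let x1 = servings of quinoa, x2 = servings of kale, x3 = servings of bananas.
Minimize 1.27x1 + 1.58x2 + 0.35x3 s.t.:
  33x1 + 77x2 + 8x3 ≥ 154   (calcium)
  3.3x1 + 1x2 + 0.4x3 ≥ 3.6   (iron)
  43x1 + 6x2 + 38x3 ≥ 29   (carbohydrate)
  0.2x1 + 0.1x2 + 0.1x3 ≤ 0.4   (saturated fat)
  x1, x2, x3 ≥ 0.
At the optimum only quinoa, kale are positive (bananas = 0). There the calcium and iron constraints are tight.
So quinoa = 0.5572 servings, kale = 1.761 servings.
Hence cost = 1.27·0.5572 + 1.58·1.761 = £3.4900.

£3.49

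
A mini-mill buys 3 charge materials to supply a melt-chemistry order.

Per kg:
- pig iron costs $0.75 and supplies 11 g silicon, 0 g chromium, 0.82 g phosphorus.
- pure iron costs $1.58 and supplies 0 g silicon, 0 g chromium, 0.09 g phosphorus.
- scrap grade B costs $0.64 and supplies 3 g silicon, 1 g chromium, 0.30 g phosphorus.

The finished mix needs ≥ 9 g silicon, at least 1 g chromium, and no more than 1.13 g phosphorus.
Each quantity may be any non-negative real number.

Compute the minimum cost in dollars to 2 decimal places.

Let x1 = kg of pig iron, x2 = kg of pure iron, x3 = kg of scrap grade B.
Minimise 0.75x1 + 1.58x2 + 0.64x3 s.t.:
  11x1 + 3x3 ≥ 9   (silicon)
  1x3 ≥ 1   (chromium)
  0.82x1 + 0.09x2 + 0.3x3 ≤ 1.13   (phosphorus)
  x1, x2, x3 ≥ 0.
The minimum-cost mix takes nothing from pure iron — only pig iron, scrap grade B. There the silicon and chromium constraints are tight.
So pig iron = 0.5455 kg, scrap grade B = 1 kg.
Total cost: 0.75·0.5455 + 0.64·1 = 1.0491.

$1.05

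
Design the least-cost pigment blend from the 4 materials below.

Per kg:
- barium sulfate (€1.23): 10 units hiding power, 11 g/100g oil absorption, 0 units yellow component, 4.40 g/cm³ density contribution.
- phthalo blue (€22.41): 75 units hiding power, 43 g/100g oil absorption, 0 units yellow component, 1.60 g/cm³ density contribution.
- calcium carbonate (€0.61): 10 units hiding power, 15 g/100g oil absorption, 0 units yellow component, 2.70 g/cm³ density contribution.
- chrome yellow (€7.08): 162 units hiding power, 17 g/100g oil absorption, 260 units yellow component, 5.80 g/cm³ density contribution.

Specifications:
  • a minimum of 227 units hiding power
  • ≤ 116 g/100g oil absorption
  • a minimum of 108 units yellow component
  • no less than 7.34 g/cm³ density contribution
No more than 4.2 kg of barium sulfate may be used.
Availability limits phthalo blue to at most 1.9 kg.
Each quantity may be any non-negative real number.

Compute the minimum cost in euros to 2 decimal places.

Treat it as an LP. Let x1 = kg of barium sulfate, x2 = kg of phthalo blue, x3 = kg of calcium carbonate, x4 = kg of chrome yellow.
min 1.23x1 + 22.41x2 + 0.61x3 + 7.08x4 s.t.:
  10x1 + 75x2 + 10x3 + 162x4 ≥ 227   (hiding power)
  11x1 + 43x2 + 15x3 + 17x4 ≤ 116   (oil absorption)
  260x4 ≥ 108   (yellow component)
  4.4x1 + 1.6x2 + 2.7x3 + 5.8x4 ≥ 7.34   (density contribution)
  x1 ≤ 4.2
  x2 ≤ 1.9
  x1, x2, x3, x4 ≥ 0.
The minimum-cost mix takes nothing from barium sulfate, phthalo blue, calcium carbonate — only chrome yellow. Binding constraint: hiding power.
So chrome yellow = 1.401 kg.
Total cost: 7.08·1.401 = 9.9191.

€9.92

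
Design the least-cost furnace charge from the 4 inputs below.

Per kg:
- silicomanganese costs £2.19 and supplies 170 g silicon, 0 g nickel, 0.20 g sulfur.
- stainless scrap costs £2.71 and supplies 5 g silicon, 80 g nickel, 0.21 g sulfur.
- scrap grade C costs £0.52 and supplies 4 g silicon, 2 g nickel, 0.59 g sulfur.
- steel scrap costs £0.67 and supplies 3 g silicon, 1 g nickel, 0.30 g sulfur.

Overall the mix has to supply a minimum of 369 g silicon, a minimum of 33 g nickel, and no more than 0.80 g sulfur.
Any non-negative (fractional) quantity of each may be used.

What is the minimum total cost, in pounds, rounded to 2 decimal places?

Let x1 = kg of silicomanganese, x2 = kg of stainless scrap, x3 = kg of scrap grade C, x4 = kg of steel scrap.
Minimise 2.19x1 + 2.71x2 + 0.52x3 + 0.67x4 s.t.:
  170x1 + 5x2 + 4x3 + 3x4 ≥ 369   (silicon)
  80x2 + 2x3 + 1x4 ≥ 33   (nickel)
  0.2x1 + 0.21x2 + 0.59x3 + 0.3x4 ≤ 0.8   (sulfur)
  x1, x2, x3, x4 ≥ 0.
The optimal basis is {silicomanganese, stainless scrap}; scrap grade C, steel scrap drop out. There the silicon and nickel constraints are tight.
So silicomanganese = 2.158 kg, stainless scrap = 0.4125 kg.
Hence cost = 2.19·2.158 + 2.71·0.4125 = £5.8439.

£5.84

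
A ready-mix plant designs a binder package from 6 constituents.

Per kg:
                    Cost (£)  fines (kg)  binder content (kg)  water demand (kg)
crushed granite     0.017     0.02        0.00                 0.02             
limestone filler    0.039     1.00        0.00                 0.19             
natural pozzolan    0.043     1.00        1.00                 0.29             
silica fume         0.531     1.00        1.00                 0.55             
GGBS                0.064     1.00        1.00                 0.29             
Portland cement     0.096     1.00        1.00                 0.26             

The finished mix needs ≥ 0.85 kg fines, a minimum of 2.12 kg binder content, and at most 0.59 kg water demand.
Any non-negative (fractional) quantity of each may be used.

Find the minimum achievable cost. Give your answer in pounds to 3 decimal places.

£0.135

Let x1 = kg of crushed granite, x2 = kg of limestone filler, x3 = kg of natural pozzolan, x4 = kg of silica fume, x5 = kg of GGBS, x6 = kg of Portland cement.
min 0.017x1 + 0.039x2 + 0.043x3 + 0.531x4 + 0.064x5 + 0.096x6 subject to:
  0.02x1 + 1x2 + 1x3 + 1x4 + 1x5 + 1x6 ≥ 0.85   (fines)
  1x3 + 1x4 + 1x5 + 1x6 ≥ 2.12   (binder content)
  0.02x1 + 0.19x2 + 0.29x3 + 0.55x4 + 0.29x5 + 0.26x6 ≤ 0.59   (water demand)
  x1, x2, x3, x4, x5, x6 ≥ 0.
The optimal basis is {natural pozzolan, Portland cement}; crushed granite, limestone filler, silica fume, GGBS drop out. There the binder content and water demand constraints are tight.
So natural pozzolan = 1.293 kg, Portland cement = 0.8267 kg.
Hence cost = 0.043·1.293 + 0.096·0.8267 = £0.13496.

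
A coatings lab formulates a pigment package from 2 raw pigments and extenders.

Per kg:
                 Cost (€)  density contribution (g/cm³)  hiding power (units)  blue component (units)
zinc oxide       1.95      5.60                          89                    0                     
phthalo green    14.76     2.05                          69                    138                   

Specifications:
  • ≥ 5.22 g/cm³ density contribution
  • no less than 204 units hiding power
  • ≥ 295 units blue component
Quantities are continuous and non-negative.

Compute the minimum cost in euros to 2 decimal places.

Let x1 = kg of zinc oxide, x2 = kg of phthalo green.
Minimize 1.95x1 + 14.76x2 s.t.:
  5.6x1 + 2.05x2 ≥ 5.22   (density contribution)
  89x1 + 69x2 ≥ 204   (hiding power)
  138x2 ≥ 295   (blue component)
  x1, x2 ≥ 0.
Both inputs are positive at the optimum. Binding constraints: hiding power and blue component.
Solving gives x1 = 0.6348, x2 = 2.138.
Cost = 1.95·0.6348 + 14.76·2.138 = 32.7947.

€32.79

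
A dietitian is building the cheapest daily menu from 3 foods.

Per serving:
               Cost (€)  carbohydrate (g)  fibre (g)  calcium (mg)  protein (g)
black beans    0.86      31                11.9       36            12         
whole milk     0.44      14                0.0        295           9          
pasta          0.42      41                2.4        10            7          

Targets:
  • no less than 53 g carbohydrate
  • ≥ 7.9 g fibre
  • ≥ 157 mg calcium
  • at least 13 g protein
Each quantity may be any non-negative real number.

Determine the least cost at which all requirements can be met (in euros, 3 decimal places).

€0.952

Set it up as a linear program. Let x1 = servings of black beans, x2 = servings of whole milk, x3 = servings of pasta.
Minimize 0.86x1 + 0.44x2 + 0.42x3 subject to:
  31x1 + 14x2 + 41x3 ≥ 53   (carbohydrate)
  11.9x1 + 2.4x3 ≥ 7.9   (fibre)
  36x1 + 295x2 + 10x3 ≥ 157   (calcium)
  12x1 + 9x2 + 7x3 ≥ 13   (protein)
  x1, x2, x3 ≥ 0.
The optimal mix uses every input. The carbohydrate, fibre, calcium requirements are met with equality.
That vertex is x1 = 0.5118, x2 = 0.4442, x3 = 0.754.
Hence cost = 0.86·0.5118 + 0.44·0.4442 + 0.42·0.754 = €0.95228.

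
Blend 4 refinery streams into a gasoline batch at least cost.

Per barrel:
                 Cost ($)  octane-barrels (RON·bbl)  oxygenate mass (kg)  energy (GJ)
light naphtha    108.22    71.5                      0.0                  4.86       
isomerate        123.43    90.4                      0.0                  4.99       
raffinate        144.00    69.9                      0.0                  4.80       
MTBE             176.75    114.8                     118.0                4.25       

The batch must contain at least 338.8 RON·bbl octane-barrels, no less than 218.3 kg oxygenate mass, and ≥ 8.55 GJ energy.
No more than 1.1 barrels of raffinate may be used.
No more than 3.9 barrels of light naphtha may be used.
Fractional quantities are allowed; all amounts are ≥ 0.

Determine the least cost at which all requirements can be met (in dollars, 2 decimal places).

$499.60

Set it up as a linear program. Let x1 = barrels of light naphtha, x2 = barrels of isomerate, x3 = barrels of raffinate, x4 = barrels of MTBE.
Minimize 108.22x1 + 123.43x2 + 144x3 + 176.75x4 with:
  71.5x1 + 90.4x2 + 69.9x3 + 114.8x4 ≥ 338.8   (octane-barrels)
  118x4 ≥ 218.3   (oxygenate mass)
  4.86x1 + 4.99x2 + 4.8x3 + 4.25x4 ≥ 8.55   (energy)
  x3 ≤ 1.1
  x1 ≤ 3.9
  x1, x2, x3, x4 ≥ 0.
At the optimum only isomerate, MTBE are positive (light naphtha, raffinate = 0). Binding constraints: octane-barrels and oxygenate mass.
So isomerate = 1.3985 barrels, MTBE = 1.85 barrels.
Objective = 123.43·1.3985 + 176.75·1.85 = 499.6044.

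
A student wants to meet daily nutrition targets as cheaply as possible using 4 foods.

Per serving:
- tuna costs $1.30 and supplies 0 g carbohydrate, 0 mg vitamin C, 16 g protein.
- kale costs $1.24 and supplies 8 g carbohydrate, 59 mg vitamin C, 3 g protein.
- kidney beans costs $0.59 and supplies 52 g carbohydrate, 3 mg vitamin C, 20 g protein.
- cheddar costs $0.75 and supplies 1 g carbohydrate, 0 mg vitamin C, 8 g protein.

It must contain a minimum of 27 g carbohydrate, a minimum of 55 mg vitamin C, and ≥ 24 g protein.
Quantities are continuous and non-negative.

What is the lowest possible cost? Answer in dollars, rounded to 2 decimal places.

$1.72

Let x1 = servings of tuna, x2 = servings of kale, x3 = servings of kidney beans, x4 = servings of cheddar.
Minimise 1.3x1 + 1.24x2 + 0.59x3 + 0.75x4 subject to:
  8x2 + 52x3 + 1x4 ≥ 27   (carbohydrate)
  59x2 + 3x3 ≥ 55   (vitamin C)
  16x1 + 3x2 + 20x3 + 8x4 ≥ 24   (protein)
  x1, x2, x3, x4 ≥ 0.
The minimum-cost mix takes nothing from tuna, cheddar — only kale, kidney beans. The vitamin C and protein requirements are met with equality.
Solving gives x2 = 0.8779, x3 = 1.068.
Total cost: 1.24·0.8779 + 0.59·1.068 = 1.7187.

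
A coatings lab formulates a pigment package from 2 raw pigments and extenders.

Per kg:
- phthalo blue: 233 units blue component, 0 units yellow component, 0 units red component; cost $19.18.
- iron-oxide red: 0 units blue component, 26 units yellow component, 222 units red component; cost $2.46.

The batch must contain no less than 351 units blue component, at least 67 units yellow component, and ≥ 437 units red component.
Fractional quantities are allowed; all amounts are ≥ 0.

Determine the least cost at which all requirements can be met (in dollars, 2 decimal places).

Let x1 = kg of phthalo blue, x2 = kg of iron-oxide red.
Minimise 19.18x1 + 2.46x2 subject to:
  233x1 ≥ 351   (blue component)
  26x2 ≥ 67   (yellow component)
  222x2 ≥ 437   (red component)
  x1, x2 ≥ 0.
Both inputs are positive at the optimum. The blue component and yellow component requirements are met with equality.
That vertex is x1 = 1.5064, x2 = 2.5769.
Hence cost = 19.18·1.5064 + 2.46·2.5769 = $35.2319.

$35.23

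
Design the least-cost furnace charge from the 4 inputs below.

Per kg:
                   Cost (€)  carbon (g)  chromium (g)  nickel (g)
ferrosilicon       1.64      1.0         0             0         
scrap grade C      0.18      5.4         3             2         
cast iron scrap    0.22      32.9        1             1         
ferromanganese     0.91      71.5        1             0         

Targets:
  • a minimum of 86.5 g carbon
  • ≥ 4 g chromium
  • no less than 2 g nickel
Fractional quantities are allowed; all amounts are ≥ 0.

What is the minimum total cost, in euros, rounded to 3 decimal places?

Set it up as a linear program. Let x1 = kg of ferrosilicon, x2 = kg of scrap grade C, x3 = kg of cast iron scrap, x4 = kg of ferromanganese.
Minimise 1.64x1 + 0.18x2 + 0.22x3 + 0.91x4 subject to:
  1x1 + 5.4x2 + 32.9x3 + 71.5x4 ≥ 86.5   (carbon)
  3x2 + 1x3 + 1x4 ≥ 4   (chromium)
  2x2 + 1x3 ≥ 2   (nickel)
  x1, x2, x3, x4 ≥ 0.
The minimum-cost mix takes nothing from ferrosilicon, ferromanganese — only scrap grade C, cast iron scrap. There the carbon and chromium constraints are tight.
That vertex is x2 = 0.4834, x3 = 2.55.
Objective = 0.18·0.4834 + 0.22·2.55 = 0.64801.

€0.648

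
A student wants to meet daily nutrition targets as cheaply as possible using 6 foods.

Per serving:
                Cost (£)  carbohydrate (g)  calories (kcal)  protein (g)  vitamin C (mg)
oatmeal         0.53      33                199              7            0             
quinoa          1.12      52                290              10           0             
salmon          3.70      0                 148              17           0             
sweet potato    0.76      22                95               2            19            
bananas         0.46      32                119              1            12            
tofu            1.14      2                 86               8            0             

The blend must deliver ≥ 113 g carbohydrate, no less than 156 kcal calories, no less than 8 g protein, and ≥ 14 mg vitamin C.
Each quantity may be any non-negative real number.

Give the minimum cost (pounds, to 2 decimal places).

£1.67

This is a linear program. Let x1 = servings of oatmeal, x2 = servings of quinoa, x3 = servings of salmon, x4 = servings of sweet potato, x5 = servings of bananas, x6 = servings of tofu.
min 0.53x1 + 1.12x2 + 3.7x3 + 0.76x4 + 0.46x5 + 1.14x6 subject to:
  33x1 + 52x2 + 22x4 + 32x5 + 2x6 ≥ 113   (carbohydrate)
  199x1 + 290x2 + 148x3 + 95x4 + 119x5 + 86x6 ≥ 156   (calories)
  7x1 + 10x2 + 17x3 + 2x4 + 1x5 + 8x6 ≥ 8   (protein)
  19x4 + 12x5 ≥ 14   (vitamin C)
  x1, x2, x3, x4, x5, x6 ≥ 0.
The optimal basis is {oatmeal, bananas}; quinoa, salmon, sweet potato, tofu drop out. There the carbohydrate and protein constraints are tight.
Solving gives x1 = 0.7487, x5 = 2.759.
Objective = 0.53·0.7487 + 0.46·2.759 = 1.6660.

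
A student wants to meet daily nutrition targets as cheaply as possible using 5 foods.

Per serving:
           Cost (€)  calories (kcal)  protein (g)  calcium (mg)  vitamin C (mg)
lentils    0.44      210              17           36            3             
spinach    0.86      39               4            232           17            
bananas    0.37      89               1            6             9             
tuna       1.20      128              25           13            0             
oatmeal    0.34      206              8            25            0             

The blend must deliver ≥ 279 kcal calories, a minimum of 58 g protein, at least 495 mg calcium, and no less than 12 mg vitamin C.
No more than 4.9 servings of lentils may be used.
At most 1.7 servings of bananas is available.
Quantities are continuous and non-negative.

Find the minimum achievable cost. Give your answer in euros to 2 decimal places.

€2.76

Let x1 = servings of lentils, x2 = servings of spinach, x3 = servings of bananas, x4 = servings of tuna, x5 = servings of oatmeal.
Minimize 0.44x1 + 0.86x2 + 0.37x3 + 1.2x4 + 0.34x5 subject to:
  210x1 + 39x2 + 89x3 + 128x4 + 206x5 ≥ 279   (calories)
  17x1 + 4x2 + 1x3 + 25x4 + 8x5 ≥ 58   (protein)
  36x1 + 232x2 + 6x3 + 13x4 + 25x5 ≥ 495   (calcium)
  3x1 + 17x2 + 9x3 ≥ 12   (vitamin C)
  x1 ≤ 4.9
  x3 ≤ 1.7
  x1, x2, x3, x4, x5 ≥ 0.
At the optimum only lentils, spinach are positive (bananas, tuna, oatmeal = 0). The protein and calcium requirements are met with equality.
That vertex is x1 = 3.02, x2 = 1.665.
Hence cost = 0.44·3.02 + 0.86·1.665 = €2.7607.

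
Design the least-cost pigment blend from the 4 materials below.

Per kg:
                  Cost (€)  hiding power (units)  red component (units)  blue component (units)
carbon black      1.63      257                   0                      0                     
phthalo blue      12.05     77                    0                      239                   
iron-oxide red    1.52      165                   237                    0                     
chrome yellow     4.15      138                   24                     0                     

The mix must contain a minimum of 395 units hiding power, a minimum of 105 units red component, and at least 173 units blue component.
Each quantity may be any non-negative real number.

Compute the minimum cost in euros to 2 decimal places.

Treat it as an LP. Let x1 = kg of carbon black, x2 = kg of phthalo blue, x3 = kg of iron-oxide red, x4 = kg of chrome yellow.
min 1.63x1 + 12.05x2 + 1.52x3 + 4.15x4 with:
  257x1 + 77x2 + 165x3 + 138x4 ≥ 395   (hiding power)
  237x3 + 24x4 ≥ 105   (red component)
  239x2 ≥ 173   (blue component)
  x1, x2, x3, x4 ≥ 0.
At the optimum only carbon black, phthalo blue, iron-oxide red are positive (chrome yellow = 0). The hiding power, red component, blue component requirements are met with equality.
Optimal quantities: carbon black = 1.036 kg, phthalo blue = 0.7238 kg, iron-oxide red = 0.443 kg.
Total cost: 1.63·1.036 + 12.05·0.7238 + 1.52·0.443 = 11.0838.

€11.08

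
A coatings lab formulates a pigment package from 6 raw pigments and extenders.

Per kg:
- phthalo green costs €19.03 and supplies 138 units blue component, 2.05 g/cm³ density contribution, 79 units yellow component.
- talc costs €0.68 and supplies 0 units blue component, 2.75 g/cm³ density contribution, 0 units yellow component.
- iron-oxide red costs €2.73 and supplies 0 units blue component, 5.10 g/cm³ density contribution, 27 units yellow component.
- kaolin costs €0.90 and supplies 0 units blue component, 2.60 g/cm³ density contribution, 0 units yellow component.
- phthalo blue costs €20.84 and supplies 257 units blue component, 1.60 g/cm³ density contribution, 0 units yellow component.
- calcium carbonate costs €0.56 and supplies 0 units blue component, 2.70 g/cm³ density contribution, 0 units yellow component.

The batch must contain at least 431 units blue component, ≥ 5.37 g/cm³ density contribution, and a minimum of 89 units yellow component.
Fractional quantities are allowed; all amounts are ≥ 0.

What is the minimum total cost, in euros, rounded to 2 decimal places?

Set it up as a linear program. Let x1 = kg of phthalo green, x2 = kg of talc, x3 = kg of iron-oxide red, x4 = kg of kaolin, x5 = kg of phthalo blue, x6 = kg of calcium carbonate.
Minimize 19.03x1 + 0.68x2 + 2.73x3 + 0.9x4 + 20.84x5 + 0.56x6 with:
  138x1 + 257x5 ≥ 431   (blue component)
  2.05x1 + 2.75x2 + 5.1x3 + 2.6x4 + 1.6x5 + 2.7x6 ≥ 5.37   (density contribution)
  79x1 + 27x3 ≥ 89   (yellow component)
  x1, x2, x3, x4, x5, x6 ≥ 0.
The minimum-cost mix takes nothing from talc, kaolin, calcium carbonate — only phthalo green, iron-oxide red, phthalo blue. Binding constraints: blue component, density contribution, yellow component.
Optimal quantities: phthalo green = 1.0286 kg, iron-oxide red = 0.28663 kg, phthalo blue = 1.1247 kg.
Total cost: 19.03·1.0286 + 2.73·0.28663 + 20.84·1.1247 = 43.7955.

€43.80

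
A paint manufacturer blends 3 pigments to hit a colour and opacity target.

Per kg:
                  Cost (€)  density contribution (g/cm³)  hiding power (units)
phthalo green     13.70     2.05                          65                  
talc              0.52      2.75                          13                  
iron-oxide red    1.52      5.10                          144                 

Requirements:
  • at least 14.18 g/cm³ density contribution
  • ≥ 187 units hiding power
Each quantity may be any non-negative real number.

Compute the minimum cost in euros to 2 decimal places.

This is a linear program. Let x1 = kg of phthalo green, x2 = kg of talc, x3 = kg of iron-oxide red.
Minimise 13.7x1 + 0.52x2 + 1.52x3 s.t.:
  2.05x1 + 2.75x2 + 5.1x3 ≥ 14.18   (density contribution)
  65x1 + 13x2 + 144x3 ≥ 187   (hiding power)
  x1, x2, x3 ≥ 0.
At the optimum only talc, iron-oxide red are positive (phthalo green = 0). There the density contribution and hiding power constraints are tight.
Optimal quantities: talc = 3.301 kg, iron-oxide red = 1.001 kg.
Hence cost = 0.52·3.301 + 1.52·1.001 = €3.2380.

€3.24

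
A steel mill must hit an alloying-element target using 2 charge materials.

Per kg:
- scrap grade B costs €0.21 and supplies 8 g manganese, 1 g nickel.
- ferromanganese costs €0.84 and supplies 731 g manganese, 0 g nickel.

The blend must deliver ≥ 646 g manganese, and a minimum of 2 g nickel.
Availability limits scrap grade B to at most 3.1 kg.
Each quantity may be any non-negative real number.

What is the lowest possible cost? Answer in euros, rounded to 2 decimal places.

€1.14

Treat it as an LP. Let x1 = kg of scrap grade B, x2 = kg of ferromanganese.
Minimise 0.21x1 + 0.84x2 s.t.:
  8x1 + 731x2 ≥ 646   (manganese)
  1x1 ≥ 2   (nickel)
  x1 ≤ 3.1
  x1, x2 ≥ 0.
Both inputs are positive at the optimum. There the manganese and nickel constraints are tight.
Solving gives x1 = 2, x2 = 0.8618.
Hence cost = 0.21·2 + 0.84·0.8618 = €1.1439.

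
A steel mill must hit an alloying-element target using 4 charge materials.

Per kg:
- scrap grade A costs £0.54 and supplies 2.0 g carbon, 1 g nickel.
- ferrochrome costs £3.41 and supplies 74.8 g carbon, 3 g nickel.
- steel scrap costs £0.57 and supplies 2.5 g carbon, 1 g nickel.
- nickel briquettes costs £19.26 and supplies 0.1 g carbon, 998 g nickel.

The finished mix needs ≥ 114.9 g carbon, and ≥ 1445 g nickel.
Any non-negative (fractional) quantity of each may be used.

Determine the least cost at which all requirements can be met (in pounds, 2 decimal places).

£33.03

Let x1 = kg of scrap grade A, x2 = kg of ferrochrome, x3 = kg of steel scrap, x4 = kg of nickel briquettes.
Minimize 0.54x1 + 3.41x2 + 0.57x3 + 19.26x4 s.t.:
  2x1 + 74.8x2 + 2.5x3 + 0.1x4 ≥ 114.9   (carbon)
  1x1 + 3x2 + 1x3 + 998x4 ≥ 1445   (nickel)
  x1, x2, x3, x4 ≥ 0.
At the optimum only ferrochrome, nickel briquettes are positive (scrap grade A, steel scrap = 0). There the carbon and nickel constraints are tight.
That vertex is x2 = 1.5342, x4 = 1.4433.
Objective = 3.41·1.5342 + 19.26·1.4433 = 33.0296.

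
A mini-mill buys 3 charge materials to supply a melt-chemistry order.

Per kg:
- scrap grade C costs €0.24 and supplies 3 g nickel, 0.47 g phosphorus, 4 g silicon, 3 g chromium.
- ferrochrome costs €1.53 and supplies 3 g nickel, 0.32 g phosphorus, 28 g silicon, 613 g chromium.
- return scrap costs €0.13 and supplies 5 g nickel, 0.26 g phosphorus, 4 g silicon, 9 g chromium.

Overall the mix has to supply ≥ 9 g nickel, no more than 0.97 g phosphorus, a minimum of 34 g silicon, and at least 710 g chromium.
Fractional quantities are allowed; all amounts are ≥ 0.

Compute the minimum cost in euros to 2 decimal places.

€1.89

Treat it as an LP. Let x1 = kg of scrap grade C, x2 = kg of ferrochrome, x3 = kg of return scrap.
Minimise 0.24x1 + 1.53x2 + 0.13x3 with:
  3x1 + 3x2 + 5x3 ≥ 9   (nickel)
  0.47x1 + 0.32x2 + 0.26x3 ≤ 0.97   (phosphorus)
  4x1 + 28x2 + 4x3 ≥ 34   (silicon)
  3x1 + 613x2 + 9x3 ≥ 710   (chromium)
  x1, x2, x3 ≥ 0.
The minimum-cost mix takes nothing from scrap grade C — only ferrochrome, return scrap. Binding constraints: nickel and chromium.
So ferrochrome = 1.142 kg, return scrap = 1.115 kg.
Total cost: 1.53·1.142 + 0.13·1.115 = 1.8922.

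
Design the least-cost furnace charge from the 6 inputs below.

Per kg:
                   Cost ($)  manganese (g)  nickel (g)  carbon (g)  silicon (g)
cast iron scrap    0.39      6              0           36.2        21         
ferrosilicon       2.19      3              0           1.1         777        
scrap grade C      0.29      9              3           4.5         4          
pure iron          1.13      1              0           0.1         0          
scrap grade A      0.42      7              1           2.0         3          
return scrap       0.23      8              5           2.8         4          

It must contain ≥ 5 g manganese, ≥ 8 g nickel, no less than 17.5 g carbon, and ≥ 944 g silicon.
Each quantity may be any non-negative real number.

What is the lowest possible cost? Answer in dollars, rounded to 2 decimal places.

Set it up as a linear program. Let x1 = kg of cast iron scrap, x2 = kg of ferrosilicon, x3 = kg of scrap grade C, x4 = kg of pure iron, x5 = kg of scrap grade A, x6 = kg of return scrap.
min 0.39x1 + 2.19x2 + 0.29x3 + 1.13x4 + 0.42x5 + 0.23x6 s.t.:
  6x1 + 3x2 + 9x3 + 1x4 + 7x5 + 8x6 ≥ 5   (manganese)
  3x3 + 1x5 + 5x6 ≥ 8   (nickel)
  36.2x1 + 1.1x2 + 4.5x3 + 0.1x4 + 2x5 + 2.8x6 ≥ 17.5   (carbon)
  21x1 + 777x2 + 4x3 + 3x5 + 4x6 ≥ 944   (silicon)
  x1, x2, x3, x4, x5, x6 ≥ 0.
The minimum-cost mix takes nothing from scrap grade C, pure iron, scrap grade A — only cast iron scrap, ferrosilicon, return scrap. There the nickel, carbon, silicon constraints are tight.
That vertex is x1 = 0.3233, x2 = 1.198, x6 = 1.6.
Cost = 0.39·0.3233 + 2.19·1.198 + 0.23·1.6 = 3.1177.

$3.12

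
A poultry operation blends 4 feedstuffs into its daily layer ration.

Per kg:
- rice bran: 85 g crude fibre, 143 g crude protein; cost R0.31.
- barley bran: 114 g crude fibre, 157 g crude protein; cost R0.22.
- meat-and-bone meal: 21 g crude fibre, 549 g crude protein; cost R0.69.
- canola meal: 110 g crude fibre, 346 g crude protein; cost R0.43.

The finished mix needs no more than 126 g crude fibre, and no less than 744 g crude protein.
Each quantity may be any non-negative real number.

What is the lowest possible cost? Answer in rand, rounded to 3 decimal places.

R0.930

Set it up as a linear program. Let x1 = kg of rice bran, x2 = kg of barley bran, x3 = kg of meat-and-bone meal, x4 = kg of canola meal.
Minimize 0.31x1 + 0.22x2 + 0.69x3 + 0.43x4 s.t.:
  85x1 + 114x2 + 21x3 + 110x4 ≤ 126   (crude fibre)
  143x1 + 157x2 + 549x3 + 346x4 ≥ 744   (crude protein)
  x1, x2, x3, x4 ≥ 0.
The minimum-cost mix takes nothing from rice bran, barley bran — only meat-and-bone meal, canola meal. Binding constraints: crude fibre and crude protein.
Optimal quantities: meat-and-bone meal = 0.7199 kg, canola meal = 1.008 kg.
Objective = 0.69·0.7199 + 0.43·1.008 = 0.93017.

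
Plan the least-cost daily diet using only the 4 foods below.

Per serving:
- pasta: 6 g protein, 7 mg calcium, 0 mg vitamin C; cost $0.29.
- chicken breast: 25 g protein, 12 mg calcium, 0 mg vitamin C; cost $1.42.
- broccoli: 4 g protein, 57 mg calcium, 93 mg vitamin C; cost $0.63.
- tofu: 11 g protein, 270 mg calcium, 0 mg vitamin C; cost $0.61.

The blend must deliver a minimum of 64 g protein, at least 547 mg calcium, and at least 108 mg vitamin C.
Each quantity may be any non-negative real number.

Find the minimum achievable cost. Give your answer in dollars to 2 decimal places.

$3.73

Set it up as a linear program. Let x1 = servings of pasta, x2 = servings of chicken breast, x3 = servings of broccoli, x4 = servings of tofu.
Minimize 0.29x1 + 1.42x2 + 0.63x3 + 0.61x4 with:
  6x1 + 25x2 + 4x3 + 11x4 ≥ 64   (protein)
  7x1 + 12x2 + 57x3 + 270x4 ≥ 547   (calcium)
  93x3 ≥ 108   (vitamin C)
  x1, x2, x3, x4 ≥ 0.
The optimal basis is {pasta, broccoli, tofu}; chicken breast drops out. There the protein, calcium, vitamin C constraints are tight.
Solving gives x1 = 6.958, x3 = 1.161, x4 = 1.6.
Total cost: 0.29·6.958 + 0.63·1.161 + 0.61·1.6 = 3.7253.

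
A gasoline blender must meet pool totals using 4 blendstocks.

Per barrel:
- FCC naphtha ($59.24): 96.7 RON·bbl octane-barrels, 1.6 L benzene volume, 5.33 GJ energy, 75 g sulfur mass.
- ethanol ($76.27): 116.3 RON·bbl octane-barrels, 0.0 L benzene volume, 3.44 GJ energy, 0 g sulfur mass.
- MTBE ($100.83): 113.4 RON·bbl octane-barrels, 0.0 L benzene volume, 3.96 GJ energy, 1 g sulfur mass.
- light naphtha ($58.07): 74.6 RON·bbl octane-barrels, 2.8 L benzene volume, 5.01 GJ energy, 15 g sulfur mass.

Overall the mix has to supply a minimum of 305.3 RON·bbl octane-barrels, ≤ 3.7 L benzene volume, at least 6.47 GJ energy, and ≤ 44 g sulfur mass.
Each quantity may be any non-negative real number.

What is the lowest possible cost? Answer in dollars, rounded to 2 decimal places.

Set it up as a linear program. Let x1 = barrels of FCC naphtha, x2 = barrels of ethanol, x3 = barrels of MTBE, x4 = barrels of light naphtha.
Minimize 59.24x1 + 76.27x2 + 100.83x3 + 58.07x4 s.t.:
  96.7x1 + 116.3x2 + 113.4x3 + 74.6x4 ≥ 305.3   (octane-barrels)
  1.6x1 + 2.8x4 ≤ 3.7   (benzene volume)
  5.33x1 + 3.44x2 + 3.96x3 + 5.01x4 ≥ 6.47   (energy)
  75x1 + 1x3 + 15x4 ≤ 44   (sulfur mass)
  x1, x2, x3, x4 ≥ 0.
At the optimum only FCC naphtha, ethanol are positive (MTBE, light naphtha = 0). Binding constraints: octane-barrels and sulfur mass.
That vertex is x1 = 0.58667, x2 = 2.1373.
Cost = 59.24·0.58667 + 76.27·2.1373 = 197.7662.

$197.77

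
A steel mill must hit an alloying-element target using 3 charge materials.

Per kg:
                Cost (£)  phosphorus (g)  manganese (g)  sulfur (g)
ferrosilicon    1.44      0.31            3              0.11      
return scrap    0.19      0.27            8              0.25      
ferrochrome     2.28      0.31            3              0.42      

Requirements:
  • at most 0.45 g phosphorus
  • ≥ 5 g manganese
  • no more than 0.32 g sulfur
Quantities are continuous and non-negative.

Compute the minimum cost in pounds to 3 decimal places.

Set it up as a linear program. Let x1 = kg of ferrosilicon, x2 = kg of return scrap, x3 = kg of ferrochrome.
min 1.44x1 + 0.19x2 + 2.28x3 with:
  0.31x1 + 0.27x2 + 0.31x3 ≤ 0.45   (phosphorus)
  3x1 + 8x2 + 3x3 ≥ 5   (manganese)
  0.11x1 + 0.25x2 + 0.42x3 ≤ 0.32   (sulfur)
  x1, x2, x3 ≥ 0.
The minimum-cost mix takes nothing from ferrosilicon, ferrochrome — only return scrap. The manganese requirement is met with equality.
Solving gives x2 = 0.625.
Objective = 0.19·0.625 = 0.11875.

£0.119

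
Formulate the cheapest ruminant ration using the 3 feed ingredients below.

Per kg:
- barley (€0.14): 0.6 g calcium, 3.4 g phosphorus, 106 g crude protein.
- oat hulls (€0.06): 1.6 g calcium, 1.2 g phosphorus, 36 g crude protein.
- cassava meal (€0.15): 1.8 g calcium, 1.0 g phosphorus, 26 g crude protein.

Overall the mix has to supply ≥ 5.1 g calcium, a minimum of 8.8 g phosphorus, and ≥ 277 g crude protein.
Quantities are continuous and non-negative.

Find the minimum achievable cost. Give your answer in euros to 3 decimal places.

Let x1 = kg of barley, x2 = kg of oat hulls, x3 = kg of cassava meal.
Minimize 0.14x1 + 0.06x2 + 0.15x3 s.t.:
  0.6x1 + 1.6x2 + 1.8x3 ≥ 5.1   (calcium)
  3.4x1 + 1.2x2 + 1x3 ≥ 8.8   (phosphorus)
  106x1 + 36x2 + 26x3 ≥ 277   (crude protein)
  x1, x2, x3 ≥ 0.
The minimum-cost mix takes nothing from cassava meal — only barley, oat hulls. Binding constraints: calcium and crude protein.
So barley = 1.754 kg, oat hulls = 2.53 kg.
Hence cost = 0.14·1.754 + 0.06·2.53 = €0.39736.

€0.397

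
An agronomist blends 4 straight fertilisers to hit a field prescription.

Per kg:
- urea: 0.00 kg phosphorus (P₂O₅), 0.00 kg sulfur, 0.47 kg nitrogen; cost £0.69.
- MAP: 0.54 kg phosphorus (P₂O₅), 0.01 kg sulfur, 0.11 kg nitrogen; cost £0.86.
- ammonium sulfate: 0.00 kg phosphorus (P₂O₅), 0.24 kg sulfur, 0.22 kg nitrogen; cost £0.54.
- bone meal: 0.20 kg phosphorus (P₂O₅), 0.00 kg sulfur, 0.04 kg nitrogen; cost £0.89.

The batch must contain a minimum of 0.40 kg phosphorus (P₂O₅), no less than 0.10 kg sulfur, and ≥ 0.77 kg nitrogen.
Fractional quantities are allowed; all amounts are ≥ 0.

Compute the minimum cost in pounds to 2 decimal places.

Treat it as an LP. Let x1 = kg of urea, x2 = kg of MAP, x3 = kg of ammonium sulfate, x4 = kg of bone meal.
Minimise 0.69x1 + 0.86x2 + 0.54x3 + 0.89x4 subject to:
  0.54x2 + 0.2x4 ≥ 0.4   (phosphorus (P₂O₅))
  0.01x2 + 0.24x3 ≥ 0.1   (sulfur)
  0.47x1 + 0.11x2 + 0.22x3 + 0.04x4 ≥ 0.77   (nitrogen)
  x1, x2, x3, x4 ≥ 0.
The cheapest feasible vertex uses only urea, MAP, ammonium sulfate; bone meal is not used. There the phosphorus (P₂O₅), sulfur, nitrogen constraints are tight.
That vertex is x1 = 1.284, x2 = 0.7407, x3 = 0.3858.
Total cost: 0.69·1.284 + 0.86·0.7407 + 0.54·0.3858 = 1.7313.

£1.73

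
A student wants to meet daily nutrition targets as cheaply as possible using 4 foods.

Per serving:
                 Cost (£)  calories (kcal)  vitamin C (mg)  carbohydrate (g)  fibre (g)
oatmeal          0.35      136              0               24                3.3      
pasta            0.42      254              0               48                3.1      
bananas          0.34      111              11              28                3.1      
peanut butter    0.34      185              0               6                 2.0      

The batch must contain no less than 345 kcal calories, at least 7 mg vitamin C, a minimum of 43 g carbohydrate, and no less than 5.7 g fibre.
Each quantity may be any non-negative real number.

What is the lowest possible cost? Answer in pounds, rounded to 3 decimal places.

£0.699

Let x1 = servings of oatmeal, x2 = servings of pasta, x3 = servings of bananas, x4 = servings of peanut butter.
Minimise 0.35x1 + 0.42x2 + 0.34x3 + 0.34x4 s.t.:
  136x1 + 254x2 + 111x3 + 185x4 ≥ 345   (calories)
  11x3 ≥ 7   (vitamin C)
  24x1 + 48x2 + 28x3 + 6x4 ≥ 43   (carbohydrate)
  3.3x1 + 3.1x2 + 3.1x3 + 2x4 ≥ 5.7   (fibre)
  x1, x2, x3, x4 ≥ 0.
The cheapest feasible vertex uses only oatmeal, pasta, bananas; peanut butter is not used. Binding constraints: calories, vitamin C, fibre.
Optimal quantities: oatmeal = 0.2309 servings, pasta = 0.9565 servings, bananas = 0.6364 servings.
Objective = 0.35·0.2309 + 0.42·0.9565 + 0.34·0.6364 = 0.69892.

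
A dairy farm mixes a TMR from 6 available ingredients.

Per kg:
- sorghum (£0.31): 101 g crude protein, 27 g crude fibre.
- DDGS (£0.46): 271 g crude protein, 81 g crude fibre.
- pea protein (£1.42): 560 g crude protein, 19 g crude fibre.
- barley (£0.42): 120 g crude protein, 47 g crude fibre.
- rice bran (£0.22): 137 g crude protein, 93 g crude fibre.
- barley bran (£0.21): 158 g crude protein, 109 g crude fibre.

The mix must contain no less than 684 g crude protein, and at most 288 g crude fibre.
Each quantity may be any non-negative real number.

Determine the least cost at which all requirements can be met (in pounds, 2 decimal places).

£1.08

Let x1 = kg of sorghum, x2 = kg of DDGS, x3 = kg of pea protein, x4 = kg of barley, x5 = kg of rice bran, x6 = kg of barley bran.
Minimize 0.31x1 + 0.46x2 + 1.42x3 + 0.42x4 + 0.22x5 + 0.21x6 with:
  101x1 + 271x2 + 560x3 + 120x4 + 137x5 + 158x6 ≥ 684   (crude protein)
  27x1 + 81x2 + 19x3 + 47x4 + 93x5 + 109x6 ≤ 288   (crude fibre)
  x1, x2, x3, x4, x5, x6 ≥ 0.
The minimum-cost mix takes nothing from sorghum, pea protein, barley, rice bran — only DDGS, barley bran. The crude protein and crude fibre requirements are met with equality.
So DDGS = 1.735 kg, barley bran = 1.353 kg.
Cost = 0.46·1.735 + 0.21·1.353 = 1.0822.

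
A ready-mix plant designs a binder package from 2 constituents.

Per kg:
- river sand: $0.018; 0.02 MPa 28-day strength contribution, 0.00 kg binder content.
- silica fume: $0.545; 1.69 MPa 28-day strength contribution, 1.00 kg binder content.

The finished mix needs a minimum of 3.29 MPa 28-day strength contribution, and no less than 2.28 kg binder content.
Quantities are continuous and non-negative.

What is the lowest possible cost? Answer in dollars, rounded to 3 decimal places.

Let x1 = kg of river sand, x2 = kg of silica fume.
Minimise 0.018x1 + 0.545x2 subject to:
  0.02x1 + 1.69x2 ≥ 3.29   (28-day strength contribution)
  1x2 ≥ 2.28   (binder content)
  x1, x2 ≥ 0.
The cheapest feasible vertex uses only silica fume; river sand is not used. Binding constraint: binder content.
So silica fume = 2.28 kg.
Hence cost = 0.545·2.28 = $1.24260.

$1.243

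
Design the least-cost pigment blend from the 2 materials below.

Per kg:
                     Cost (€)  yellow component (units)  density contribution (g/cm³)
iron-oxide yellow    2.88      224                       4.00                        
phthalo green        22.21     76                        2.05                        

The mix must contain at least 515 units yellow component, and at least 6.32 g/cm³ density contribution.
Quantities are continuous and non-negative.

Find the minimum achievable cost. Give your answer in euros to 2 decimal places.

Let x1 = kg of iron-oxide yellow, x2 = kg of phthalo green.
Minimise 2.88x1 + 22.21x2 subject to:
  224x1 + 76x2 ≥ 515   (yellow component)
  4x1 + 2.05x2 ≥ 6.32   (density contribution)
  x1, x2 ≥ 0.
The minimum-cost mix takes nothing from phthalo green — only iron-oxide yellow. There the yellow component constraint is tight.
That vertex is x1 = 2.299.
Total cost: 2.88·2.299 = 6.6211.

€6.62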